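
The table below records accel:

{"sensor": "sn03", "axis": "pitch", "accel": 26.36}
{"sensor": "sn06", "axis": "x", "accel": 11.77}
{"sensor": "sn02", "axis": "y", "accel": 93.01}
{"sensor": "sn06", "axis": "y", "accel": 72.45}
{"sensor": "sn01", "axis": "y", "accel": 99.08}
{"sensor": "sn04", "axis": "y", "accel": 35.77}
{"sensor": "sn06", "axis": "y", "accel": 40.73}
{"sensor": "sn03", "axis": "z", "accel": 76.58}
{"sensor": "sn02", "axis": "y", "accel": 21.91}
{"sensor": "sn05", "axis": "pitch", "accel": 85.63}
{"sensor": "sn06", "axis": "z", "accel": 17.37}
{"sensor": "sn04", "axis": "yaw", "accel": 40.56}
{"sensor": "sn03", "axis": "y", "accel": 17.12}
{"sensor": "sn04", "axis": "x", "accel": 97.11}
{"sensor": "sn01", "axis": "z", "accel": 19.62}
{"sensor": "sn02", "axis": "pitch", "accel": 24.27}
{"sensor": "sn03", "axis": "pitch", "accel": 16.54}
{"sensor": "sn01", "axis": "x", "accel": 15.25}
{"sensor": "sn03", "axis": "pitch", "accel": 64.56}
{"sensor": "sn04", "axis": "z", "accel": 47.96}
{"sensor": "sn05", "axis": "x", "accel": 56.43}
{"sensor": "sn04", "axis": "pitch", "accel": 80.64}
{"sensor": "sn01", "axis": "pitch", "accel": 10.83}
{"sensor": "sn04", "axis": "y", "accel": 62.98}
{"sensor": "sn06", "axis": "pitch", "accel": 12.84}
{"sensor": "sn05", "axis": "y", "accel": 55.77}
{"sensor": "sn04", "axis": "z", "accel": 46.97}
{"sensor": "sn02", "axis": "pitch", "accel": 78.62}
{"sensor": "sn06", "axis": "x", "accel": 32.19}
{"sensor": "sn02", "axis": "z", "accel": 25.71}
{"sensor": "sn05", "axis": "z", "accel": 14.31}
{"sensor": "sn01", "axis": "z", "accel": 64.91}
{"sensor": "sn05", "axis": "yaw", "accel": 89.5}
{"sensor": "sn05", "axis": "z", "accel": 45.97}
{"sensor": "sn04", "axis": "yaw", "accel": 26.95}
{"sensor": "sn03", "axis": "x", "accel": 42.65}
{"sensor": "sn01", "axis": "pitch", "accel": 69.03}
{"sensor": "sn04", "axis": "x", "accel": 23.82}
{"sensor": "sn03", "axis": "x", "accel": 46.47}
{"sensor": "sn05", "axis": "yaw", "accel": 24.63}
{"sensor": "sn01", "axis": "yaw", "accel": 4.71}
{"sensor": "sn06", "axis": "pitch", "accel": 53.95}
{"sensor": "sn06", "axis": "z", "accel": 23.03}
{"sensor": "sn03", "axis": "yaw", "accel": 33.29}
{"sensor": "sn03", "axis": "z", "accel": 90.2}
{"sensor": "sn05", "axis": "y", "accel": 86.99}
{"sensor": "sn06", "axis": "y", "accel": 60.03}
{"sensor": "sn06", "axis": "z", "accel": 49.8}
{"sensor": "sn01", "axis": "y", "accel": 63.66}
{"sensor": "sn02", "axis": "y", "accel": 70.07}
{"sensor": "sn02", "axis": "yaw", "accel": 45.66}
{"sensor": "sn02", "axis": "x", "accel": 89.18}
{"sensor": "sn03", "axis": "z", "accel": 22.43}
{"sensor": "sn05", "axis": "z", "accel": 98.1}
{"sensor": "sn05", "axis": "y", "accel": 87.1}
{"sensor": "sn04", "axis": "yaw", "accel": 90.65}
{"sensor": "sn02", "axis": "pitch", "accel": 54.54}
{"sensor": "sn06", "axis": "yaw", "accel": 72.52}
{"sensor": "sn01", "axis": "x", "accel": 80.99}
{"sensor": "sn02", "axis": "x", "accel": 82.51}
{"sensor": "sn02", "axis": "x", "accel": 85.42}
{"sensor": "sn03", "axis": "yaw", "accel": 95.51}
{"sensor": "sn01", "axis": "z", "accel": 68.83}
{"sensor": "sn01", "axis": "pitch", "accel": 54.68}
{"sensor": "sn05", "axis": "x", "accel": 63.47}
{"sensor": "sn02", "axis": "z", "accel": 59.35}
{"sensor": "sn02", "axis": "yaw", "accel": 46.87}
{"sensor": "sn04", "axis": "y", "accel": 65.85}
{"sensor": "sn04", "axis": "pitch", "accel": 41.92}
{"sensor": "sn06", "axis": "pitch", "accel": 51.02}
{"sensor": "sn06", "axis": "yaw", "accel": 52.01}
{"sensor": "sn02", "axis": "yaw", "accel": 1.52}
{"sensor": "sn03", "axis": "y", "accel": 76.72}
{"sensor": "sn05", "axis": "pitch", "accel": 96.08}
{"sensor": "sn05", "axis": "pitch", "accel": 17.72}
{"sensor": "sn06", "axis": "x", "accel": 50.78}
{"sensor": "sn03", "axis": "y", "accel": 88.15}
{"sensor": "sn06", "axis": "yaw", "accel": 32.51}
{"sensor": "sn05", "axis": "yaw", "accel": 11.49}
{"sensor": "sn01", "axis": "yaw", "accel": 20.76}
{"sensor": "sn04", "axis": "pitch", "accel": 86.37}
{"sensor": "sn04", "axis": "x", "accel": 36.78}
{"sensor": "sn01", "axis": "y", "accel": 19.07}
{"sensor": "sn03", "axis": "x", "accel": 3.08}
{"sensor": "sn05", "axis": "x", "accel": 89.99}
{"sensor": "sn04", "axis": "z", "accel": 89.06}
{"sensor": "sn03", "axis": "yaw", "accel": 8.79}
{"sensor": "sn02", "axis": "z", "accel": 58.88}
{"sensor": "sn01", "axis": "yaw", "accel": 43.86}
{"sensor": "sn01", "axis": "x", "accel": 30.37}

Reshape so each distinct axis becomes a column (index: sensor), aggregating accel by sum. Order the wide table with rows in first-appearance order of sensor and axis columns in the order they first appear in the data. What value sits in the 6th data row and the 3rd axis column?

229.86

With rows in first-appearance order of sensor, row 6 is sensor=sn05. axis columns in first-appearance order: pitch, x, y, z, yaw; column 3 is y.
Long rows with sensor=sn05, axis=y: 55.77 + 86.99 + 87.1 = 229.86.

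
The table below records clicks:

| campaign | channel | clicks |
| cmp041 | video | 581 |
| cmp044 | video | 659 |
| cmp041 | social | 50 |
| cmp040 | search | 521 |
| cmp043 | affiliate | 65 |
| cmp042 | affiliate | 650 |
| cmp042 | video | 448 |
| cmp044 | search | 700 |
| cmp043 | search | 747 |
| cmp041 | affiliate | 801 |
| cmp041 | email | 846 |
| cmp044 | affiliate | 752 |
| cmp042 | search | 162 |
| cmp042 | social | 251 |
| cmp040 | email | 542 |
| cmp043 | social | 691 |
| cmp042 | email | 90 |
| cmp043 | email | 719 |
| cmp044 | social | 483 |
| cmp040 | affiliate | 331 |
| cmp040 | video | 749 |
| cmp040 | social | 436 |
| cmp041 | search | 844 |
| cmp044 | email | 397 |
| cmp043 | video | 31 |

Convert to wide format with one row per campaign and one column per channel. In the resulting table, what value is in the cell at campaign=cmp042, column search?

Wide layout: rows indexed by campaign, columns are the 5 distinct channel values (video, social, search, affiliate, email).
Cell (campaign=cmp042, channel=search) draws from the long row where campaign=cmp042 and channel=search, which has clicks=162.

162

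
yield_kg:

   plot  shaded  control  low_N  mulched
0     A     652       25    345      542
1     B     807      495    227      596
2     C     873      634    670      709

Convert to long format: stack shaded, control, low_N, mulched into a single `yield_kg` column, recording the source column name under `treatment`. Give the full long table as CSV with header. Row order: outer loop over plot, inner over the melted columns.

Each (plot, column) pair becomes one row: 3 × 4 = 12 rows.
For example, (A, shaded) → yield_kg=652.

plot,treatment,yield_kg
A,shaded,652
A,control,25
A,low_N,345
A,mulched,542
B,shaded,807
B,control,495
B,low_N,227
B,mulched,596
C,shaded,873
C,control,634
C,low_N,670
C,mulched,709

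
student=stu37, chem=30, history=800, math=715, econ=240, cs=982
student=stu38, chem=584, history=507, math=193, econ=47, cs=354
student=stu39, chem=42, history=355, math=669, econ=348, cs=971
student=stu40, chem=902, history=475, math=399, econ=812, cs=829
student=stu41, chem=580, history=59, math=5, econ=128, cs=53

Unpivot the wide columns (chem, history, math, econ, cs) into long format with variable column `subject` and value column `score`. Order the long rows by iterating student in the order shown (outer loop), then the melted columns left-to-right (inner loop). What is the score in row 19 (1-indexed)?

812

25 rows total (5 × 5). Row 19: index ⌊(19-1)/5⌋ = 3 into student → stu40; (19-1) mod 5 = 3 into the melted columns → econ.
So row 19 is (stu40, econ, 812); score = 812.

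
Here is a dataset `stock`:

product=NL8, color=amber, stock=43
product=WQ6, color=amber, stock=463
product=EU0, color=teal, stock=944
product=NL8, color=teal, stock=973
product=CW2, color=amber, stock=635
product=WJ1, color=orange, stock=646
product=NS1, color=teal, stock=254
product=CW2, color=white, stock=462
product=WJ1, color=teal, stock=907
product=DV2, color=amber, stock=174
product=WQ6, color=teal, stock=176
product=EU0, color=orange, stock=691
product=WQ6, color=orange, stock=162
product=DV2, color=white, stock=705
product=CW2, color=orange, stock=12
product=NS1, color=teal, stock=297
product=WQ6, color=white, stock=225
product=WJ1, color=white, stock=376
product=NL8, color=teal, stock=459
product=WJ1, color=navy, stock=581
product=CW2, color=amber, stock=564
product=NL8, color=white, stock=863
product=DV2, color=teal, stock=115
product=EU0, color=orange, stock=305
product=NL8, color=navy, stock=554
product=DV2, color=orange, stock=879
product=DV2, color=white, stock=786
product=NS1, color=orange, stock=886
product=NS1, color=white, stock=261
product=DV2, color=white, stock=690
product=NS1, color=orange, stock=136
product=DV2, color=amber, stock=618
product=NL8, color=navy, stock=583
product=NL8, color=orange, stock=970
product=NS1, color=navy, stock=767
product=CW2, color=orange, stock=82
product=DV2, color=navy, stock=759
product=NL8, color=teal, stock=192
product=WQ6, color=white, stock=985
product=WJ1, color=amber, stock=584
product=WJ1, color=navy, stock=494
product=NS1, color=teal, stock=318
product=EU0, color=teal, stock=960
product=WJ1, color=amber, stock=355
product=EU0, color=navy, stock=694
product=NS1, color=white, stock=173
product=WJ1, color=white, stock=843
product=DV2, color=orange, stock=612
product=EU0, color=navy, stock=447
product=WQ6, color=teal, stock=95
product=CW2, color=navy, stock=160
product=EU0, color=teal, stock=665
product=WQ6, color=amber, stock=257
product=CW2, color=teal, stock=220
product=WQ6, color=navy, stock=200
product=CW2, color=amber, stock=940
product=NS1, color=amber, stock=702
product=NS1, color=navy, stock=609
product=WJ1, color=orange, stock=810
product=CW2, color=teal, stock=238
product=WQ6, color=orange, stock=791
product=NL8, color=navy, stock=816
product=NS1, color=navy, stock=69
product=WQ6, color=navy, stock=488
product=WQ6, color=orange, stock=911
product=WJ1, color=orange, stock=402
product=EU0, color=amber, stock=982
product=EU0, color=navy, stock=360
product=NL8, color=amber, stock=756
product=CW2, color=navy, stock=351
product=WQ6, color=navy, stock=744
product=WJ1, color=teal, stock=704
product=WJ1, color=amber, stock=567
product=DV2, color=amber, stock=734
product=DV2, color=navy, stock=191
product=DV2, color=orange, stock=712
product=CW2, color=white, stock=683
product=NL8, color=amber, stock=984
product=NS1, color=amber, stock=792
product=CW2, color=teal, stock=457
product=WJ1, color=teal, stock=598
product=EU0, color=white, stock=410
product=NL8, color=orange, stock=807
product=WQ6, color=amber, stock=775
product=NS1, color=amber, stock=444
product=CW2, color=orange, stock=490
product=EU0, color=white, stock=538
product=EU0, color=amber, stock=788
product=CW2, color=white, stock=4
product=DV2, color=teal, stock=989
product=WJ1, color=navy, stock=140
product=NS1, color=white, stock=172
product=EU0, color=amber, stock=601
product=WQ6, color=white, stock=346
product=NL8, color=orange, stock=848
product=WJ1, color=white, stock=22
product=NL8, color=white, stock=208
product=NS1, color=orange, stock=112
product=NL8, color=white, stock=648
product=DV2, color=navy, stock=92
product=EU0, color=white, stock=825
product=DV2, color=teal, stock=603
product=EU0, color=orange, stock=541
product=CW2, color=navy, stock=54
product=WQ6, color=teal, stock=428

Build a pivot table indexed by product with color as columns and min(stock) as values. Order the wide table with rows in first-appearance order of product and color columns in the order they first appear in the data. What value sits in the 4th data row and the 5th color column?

54

With rows in first-appearance order of product, row 4 is product=CW2. color columns in first-appearance order: amber, teal, orange, white, navy; column 5 is navy.
Long rows with product=CW2, color=navy: min(160, 351, 54) = 54.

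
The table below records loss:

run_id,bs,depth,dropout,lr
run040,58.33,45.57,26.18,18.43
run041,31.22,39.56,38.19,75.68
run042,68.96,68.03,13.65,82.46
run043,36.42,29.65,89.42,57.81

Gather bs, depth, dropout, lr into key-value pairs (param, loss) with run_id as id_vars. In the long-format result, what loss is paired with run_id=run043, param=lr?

57.81

Unpivoting turns each (run_id, wide-column) pair into one long row.
The wide cell at row run043, column lr holds 57.81, so the long row (run043, lr) has loss=57.81.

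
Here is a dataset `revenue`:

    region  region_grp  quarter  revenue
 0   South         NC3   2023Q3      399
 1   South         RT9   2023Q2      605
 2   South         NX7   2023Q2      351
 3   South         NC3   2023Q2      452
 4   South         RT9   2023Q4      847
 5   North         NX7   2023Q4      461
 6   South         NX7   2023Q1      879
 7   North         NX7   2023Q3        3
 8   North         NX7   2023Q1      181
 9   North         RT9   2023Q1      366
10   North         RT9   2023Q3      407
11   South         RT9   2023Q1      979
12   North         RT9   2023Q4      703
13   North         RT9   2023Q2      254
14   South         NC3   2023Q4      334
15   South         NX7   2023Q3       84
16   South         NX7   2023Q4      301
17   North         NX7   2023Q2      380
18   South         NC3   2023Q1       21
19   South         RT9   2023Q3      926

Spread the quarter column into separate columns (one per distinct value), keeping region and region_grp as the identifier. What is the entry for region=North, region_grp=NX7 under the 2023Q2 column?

380

Wide layout: rows indexed by region and region_grp, columns are the 4 distinct quarter values (2023Q3, 2023Q2, 2023Q4, 2023Q1).
Cell (region=North, region_grp=NX7, quarter=2023Q2) draws from the long row where region=North, region_grp=NX7 and quarter=2023Q2, which has revenue=380.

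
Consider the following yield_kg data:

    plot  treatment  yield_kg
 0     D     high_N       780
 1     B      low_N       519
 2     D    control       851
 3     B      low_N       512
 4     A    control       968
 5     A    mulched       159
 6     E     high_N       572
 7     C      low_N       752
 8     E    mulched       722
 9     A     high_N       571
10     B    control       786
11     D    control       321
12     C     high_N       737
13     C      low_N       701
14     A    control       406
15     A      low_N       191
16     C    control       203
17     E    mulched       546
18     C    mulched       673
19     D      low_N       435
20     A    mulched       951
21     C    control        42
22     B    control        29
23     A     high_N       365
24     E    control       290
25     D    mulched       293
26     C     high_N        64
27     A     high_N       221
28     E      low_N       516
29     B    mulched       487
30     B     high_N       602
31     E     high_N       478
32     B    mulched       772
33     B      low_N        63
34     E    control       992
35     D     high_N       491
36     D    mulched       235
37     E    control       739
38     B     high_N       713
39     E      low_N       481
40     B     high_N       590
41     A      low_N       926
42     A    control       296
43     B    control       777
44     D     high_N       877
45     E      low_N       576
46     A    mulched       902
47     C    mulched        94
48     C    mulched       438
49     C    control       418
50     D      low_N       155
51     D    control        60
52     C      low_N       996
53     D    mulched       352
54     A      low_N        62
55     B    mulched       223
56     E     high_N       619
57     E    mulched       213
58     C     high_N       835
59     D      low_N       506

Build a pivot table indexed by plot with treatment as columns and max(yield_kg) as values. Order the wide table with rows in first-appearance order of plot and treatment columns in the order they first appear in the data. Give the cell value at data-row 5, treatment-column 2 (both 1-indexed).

996

With rows in first-appearance order of plot, row 5 is plot=C. treatment columns in first-appearance order: high_N, low_N, control, mulched; column 2 is low_N.
Long rows with plot=C, treatment=low_N: max(752, 701, 996) = 996.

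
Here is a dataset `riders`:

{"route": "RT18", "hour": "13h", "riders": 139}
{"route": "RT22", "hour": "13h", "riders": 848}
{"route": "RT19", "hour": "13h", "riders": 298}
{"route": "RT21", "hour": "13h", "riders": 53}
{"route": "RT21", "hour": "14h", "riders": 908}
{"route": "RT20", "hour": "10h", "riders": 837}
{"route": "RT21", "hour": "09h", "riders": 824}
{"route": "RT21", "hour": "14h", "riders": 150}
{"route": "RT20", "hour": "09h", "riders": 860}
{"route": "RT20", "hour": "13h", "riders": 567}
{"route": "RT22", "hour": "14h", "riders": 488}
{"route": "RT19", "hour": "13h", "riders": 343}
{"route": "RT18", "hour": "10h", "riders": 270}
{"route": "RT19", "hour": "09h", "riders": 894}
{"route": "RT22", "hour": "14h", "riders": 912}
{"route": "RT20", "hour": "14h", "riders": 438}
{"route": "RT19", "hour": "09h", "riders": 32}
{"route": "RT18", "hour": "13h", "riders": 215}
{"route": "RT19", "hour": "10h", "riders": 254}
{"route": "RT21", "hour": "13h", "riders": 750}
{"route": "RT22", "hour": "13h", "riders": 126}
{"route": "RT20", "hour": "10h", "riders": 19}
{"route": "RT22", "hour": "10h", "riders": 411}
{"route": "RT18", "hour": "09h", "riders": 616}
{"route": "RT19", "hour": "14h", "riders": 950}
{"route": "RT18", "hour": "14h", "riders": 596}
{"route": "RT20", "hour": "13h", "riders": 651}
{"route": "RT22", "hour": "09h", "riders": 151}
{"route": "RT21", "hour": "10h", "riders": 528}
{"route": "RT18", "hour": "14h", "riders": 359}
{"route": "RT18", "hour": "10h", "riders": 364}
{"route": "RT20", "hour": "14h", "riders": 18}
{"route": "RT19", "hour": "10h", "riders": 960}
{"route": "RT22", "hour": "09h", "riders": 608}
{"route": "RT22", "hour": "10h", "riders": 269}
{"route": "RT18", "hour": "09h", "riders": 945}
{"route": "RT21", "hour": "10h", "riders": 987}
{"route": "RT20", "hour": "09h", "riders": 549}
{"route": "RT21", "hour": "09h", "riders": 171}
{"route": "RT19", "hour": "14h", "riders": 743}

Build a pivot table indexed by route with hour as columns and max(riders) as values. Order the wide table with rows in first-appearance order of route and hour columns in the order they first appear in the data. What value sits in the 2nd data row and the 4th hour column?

With rows in first-appearance order of route, row 2 is route=RT22. hour columns in first-appearance order: 13h, 14h, 10h, 09h; column 4 is 09h.
Long rows with route=RT22, hour=09h: max(151, 608) = 608.

608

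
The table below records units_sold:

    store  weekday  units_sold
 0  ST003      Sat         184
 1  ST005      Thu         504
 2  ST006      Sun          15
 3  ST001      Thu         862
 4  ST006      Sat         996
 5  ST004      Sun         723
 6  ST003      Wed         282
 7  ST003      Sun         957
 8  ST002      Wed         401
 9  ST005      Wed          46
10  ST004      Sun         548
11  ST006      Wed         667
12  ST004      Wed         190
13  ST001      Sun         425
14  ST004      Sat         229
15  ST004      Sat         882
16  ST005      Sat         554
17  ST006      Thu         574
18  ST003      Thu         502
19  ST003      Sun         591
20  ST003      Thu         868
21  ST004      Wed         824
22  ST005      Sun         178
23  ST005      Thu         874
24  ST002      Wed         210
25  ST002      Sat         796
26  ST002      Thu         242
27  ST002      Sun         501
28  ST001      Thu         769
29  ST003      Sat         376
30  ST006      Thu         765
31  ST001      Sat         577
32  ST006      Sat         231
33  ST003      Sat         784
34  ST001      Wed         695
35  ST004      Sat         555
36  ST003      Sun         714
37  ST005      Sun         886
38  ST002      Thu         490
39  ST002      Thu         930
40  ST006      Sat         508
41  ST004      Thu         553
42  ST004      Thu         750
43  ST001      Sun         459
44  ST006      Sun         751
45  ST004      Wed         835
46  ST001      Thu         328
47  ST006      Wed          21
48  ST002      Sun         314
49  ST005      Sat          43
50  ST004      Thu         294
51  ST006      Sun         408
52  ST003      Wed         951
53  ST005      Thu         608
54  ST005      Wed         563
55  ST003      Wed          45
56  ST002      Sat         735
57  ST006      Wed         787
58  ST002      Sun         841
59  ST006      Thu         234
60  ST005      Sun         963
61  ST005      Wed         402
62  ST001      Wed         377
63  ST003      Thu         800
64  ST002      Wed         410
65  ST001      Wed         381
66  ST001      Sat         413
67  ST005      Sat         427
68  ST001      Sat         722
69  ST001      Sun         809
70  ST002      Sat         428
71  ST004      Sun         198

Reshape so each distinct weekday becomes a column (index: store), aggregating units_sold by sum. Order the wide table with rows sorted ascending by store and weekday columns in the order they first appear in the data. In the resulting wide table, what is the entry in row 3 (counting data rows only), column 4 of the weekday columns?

With rows sorted ascending by store, row 3 is store=ST003. weekday columns in first-appearance order: Sat, Thu, Sun, Wed; column 4 is Wed.
Long rows with store=ST003, weekday=Wed: 282 + 951 + 45 = 1278.

1278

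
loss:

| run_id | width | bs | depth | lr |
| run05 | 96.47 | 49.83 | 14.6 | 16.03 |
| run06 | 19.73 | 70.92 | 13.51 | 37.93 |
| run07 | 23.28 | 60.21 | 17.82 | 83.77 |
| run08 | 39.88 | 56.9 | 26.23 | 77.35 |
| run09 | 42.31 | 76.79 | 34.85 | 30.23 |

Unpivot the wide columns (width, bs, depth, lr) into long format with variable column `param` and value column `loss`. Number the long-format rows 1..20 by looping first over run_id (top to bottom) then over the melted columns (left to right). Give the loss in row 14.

20 rows total (5 × 4). Row 14: index ⌊(14-1)/4⌋ = 3 into run_id → run08; (14-1) mod 4 = 1 into the melted columns → bs.
So row 14 is (run08, bs, 56.9); loss = 56.9.

56.9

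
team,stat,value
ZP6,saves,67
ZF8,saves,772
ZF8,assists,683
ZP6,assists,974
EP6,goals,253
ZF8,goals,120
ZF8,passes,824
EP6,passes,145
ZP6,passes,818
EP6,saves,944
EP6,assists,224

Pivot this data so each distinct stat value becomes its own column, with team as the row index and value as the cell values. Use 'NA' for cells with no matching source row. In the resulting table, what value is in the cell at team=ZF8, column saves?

The long row with team=ZF8, stat=saves has value=772.

772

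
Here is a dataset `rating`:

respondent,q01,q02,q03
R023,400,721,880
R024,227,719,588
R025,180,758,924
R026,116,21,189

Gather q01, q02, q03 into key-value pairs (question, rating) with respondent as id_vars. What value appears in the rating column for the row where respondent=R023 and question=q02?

Unpivoting turns each (respondent, wide-column) pair into one long row.
The wide cell at row R023, column q02 holds 721, so the long row (R023, q02) has rating=721.

721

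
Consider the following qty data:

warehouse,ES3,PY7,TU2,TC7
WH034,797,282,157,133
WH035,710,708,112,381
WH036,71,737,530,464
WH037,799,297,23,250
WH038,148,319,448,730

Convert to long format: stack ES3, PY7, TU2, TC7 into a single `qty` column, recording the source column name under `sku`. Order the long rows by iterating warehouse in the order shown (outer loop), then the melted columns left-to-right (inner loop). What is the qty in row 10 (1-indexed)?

737

20 rows total (5 × 4). Row 10: index ⌊(10-1)/4⌋ = 2 into warehouse → WH036; (10-1) mod 4 = 1 into the melted columns → PY7.
So row 10 is (WH036, PY7, 737); qty = 737.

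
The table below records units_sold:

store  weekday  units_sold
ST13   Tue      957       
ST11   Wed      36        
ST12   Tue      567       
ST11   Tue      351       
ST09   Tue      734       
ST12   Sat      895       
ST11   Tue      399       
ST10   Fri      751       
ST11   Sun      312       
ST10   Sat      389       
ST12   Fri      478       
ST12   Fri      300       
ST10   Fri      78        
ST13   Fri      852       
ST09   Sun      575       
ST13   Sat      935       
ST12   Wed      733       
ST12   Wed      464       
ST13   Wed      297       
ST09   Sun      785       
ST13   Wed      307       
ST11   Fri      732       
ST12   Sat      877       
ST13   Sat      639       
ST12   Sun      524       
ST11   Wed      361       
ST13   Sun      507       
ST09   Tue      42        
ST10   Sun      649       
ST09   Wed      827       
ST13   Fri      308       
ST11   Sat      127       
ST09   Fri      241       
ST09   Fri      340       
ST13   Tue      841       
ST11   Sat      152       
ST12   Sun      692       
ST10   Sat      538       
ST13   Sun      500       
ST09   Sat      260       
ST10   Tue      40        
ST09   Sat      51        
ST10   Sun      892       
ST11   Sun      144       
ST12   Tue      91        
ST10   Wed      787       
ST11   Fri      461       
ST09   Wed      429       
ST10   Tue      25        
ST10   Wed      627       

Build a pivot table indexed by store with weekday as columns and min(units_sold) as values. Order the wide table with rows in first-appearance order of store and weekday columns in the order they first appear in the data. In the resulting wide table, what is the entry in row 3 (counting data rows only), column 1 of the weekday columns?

With rows in first-appearance order of store, row 3 is store=ST12. weekday columns in first-appearance order: Tue, Wed, Sat, Fri, Sun; column 1 is Tue.
Long rows with store=ST12, weekday=Tue: min(567, 91) = 91.

91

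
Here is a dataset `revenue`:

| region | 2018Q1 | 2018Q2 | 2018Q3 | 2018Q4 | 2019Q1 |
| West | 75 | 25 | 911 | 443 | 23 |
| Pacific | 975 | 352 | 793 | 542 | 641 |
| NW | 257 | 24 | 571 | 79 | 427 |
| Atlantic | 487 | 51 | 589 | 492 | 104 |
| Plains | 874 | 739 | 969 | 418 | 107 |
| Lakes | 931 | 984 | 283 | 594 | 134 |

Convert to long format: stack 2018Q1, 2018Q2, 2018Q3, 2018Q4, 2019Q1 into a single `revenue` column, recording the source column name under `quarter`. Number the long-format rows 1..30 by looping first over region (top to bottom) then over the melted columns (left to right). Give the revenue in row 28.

283

30 rows total (6 × 5). Row 28: index ⌊(28-1)/5⌋ = 5 into region → Lakes; (28-1) mod 5 = 2 into the melted columns → 2018Q3.
So row 28 is (Lakes, 2018Q3, 283); revenue = 283.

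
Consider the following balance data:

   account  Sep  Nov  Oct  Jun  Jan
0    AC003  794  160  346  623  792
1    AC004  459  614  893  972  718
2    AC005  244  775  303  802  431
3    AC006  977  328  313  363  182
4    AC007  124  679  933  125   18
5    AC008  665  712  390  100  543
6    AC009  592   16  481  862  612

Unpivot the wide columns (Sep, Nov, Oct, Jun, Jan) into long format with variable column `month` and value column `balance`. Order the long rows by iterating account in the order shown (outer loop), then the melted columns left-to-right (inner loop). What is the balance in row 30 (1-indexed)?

35 rows total (7 × 5). Row 30: index ⌊(30-1)/5⌋ = 5 into account → AC008; (30-1) mod 5 = 4 into the melted columns → Jan.
So row 30 is (AC008, Jan, 543); balance = 543.

543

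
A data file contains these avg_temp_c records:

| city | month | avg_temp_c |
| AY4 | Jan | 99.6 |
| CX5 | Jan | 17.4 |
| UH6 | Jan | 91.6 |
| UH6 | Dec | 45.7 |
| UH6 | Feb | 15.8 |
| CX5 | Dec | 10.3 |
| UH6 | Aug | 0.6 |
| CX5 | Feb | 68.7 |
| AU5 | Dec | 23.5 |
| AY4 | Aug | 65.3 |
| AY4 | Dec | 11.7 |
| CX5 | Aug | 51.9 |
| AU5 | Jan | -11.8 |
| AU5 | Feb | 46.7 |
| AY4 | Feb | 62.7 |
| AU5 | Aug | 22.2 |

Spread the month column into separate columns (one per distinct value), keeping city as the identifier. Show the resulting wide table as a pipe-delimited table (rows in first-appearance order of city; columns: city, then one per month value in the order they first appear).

Columns: city plus the 4 distinct month values (Jan, Dec, Feb, Aug).
For example, row AY4 column Jan takes avg_temp_c=99.6 from the long row (AY4, Jan).

| city | Jan | Dec | Feb | Aug |
| AY4 | 99.6 | 11.7 | 62.7 | 65.3 |
| CX5 | 17.4 | 10.3 | 68.7 | 51.9 |
| UH6 | 91.6 | 45.7 | 15.8 | 0.6 |
| AU5 | -11.8 | 23.5 | 46.7 | 22.2 |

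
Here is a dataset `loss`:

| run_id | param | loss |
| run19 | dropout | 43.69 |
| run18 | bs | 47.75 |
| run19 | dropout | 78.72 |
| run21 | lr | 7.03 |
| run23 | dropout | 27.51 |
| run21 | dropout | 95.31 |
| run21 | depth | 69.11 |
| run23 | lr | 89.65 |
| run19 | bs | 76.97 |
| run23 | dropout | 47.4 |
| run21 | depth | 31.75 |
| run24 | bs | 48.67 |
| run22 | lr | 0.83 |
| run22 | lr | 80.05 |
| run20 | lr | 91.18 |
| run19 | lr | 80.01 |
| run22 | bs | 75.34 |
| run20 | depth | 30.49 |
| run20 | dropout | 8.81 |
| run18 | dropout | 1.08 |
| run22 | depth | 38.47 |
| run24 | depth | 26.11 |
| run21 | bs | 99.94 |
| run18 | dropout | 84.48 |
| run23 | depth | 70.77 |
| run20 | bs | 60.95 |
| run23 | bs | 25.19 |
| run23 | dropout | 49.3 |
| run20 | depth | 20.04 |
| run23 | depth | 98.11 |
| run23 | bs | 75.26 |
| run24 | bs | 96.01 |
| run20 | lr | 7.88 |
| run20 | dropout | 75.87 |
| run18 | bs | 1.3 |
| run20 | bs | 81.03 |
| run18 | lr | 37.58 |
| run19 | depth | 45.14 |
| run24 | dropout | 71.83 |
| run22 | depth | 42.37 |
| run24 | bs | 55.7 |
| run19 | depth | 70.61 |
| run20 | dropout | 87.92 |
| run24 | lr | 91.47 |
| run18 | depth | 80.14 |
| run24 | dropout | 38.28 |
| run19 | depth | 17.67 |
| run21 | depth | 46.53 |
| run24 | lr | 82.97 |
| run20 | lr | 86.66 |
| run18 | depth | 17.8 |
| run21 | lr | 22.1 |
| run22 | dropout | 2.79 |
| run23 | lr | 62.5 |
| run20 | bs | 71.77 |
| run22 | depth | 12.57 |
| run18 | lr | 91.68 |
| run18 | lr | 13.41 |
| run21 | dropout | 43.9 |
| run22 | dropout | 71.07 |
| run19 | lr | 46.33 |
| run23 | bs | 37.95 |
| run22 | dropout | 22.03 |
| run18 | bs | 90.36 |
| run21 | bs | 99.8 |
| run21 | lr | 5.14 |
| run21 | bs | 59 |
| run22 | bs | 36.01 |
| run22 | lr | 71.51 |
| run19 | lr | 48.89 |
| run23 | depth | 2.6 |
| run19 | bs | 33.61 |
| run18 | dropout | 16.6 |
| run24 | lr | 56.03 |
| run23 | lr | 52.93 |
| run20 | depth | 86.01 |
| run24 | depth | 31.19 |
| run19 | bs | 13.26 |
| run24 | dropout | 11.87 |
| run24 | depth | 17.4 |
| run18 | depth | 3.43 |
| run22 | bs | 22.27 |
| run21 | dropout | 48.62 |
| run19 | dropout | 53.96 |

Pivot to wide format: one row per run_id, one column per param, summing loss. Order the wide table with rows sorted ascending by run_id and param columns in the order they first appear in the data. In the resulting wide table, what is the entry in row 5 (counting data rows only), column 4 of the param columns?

93.41

With rows sorted ascending by run_id, row 5 is run_id=run22. param columns in first-appearance order: dropout, bs, lr, depth; column 4 is depth.
Long rows with run_id=run22, param=depth: 38.47 + 42.37 + 12.57 = 93.41.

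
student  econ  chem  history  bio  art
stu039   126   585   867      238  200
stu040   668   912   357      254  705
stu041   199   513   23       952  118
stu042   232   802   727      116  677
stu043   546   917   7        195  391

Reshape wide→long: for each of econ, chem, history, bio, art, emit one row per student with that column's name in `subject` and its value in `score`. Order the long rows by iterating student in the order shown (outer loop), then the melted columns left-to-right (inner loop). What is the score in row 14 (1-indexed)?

25 rows total (5 × 5). Row 14: index ⌊(14-1)/5⌋ = 2 into student → stu041; (14-1) mod 5 = 3 into the melted columns → bio.
So row 14 is (stu041, bio, 952); score = 952.

952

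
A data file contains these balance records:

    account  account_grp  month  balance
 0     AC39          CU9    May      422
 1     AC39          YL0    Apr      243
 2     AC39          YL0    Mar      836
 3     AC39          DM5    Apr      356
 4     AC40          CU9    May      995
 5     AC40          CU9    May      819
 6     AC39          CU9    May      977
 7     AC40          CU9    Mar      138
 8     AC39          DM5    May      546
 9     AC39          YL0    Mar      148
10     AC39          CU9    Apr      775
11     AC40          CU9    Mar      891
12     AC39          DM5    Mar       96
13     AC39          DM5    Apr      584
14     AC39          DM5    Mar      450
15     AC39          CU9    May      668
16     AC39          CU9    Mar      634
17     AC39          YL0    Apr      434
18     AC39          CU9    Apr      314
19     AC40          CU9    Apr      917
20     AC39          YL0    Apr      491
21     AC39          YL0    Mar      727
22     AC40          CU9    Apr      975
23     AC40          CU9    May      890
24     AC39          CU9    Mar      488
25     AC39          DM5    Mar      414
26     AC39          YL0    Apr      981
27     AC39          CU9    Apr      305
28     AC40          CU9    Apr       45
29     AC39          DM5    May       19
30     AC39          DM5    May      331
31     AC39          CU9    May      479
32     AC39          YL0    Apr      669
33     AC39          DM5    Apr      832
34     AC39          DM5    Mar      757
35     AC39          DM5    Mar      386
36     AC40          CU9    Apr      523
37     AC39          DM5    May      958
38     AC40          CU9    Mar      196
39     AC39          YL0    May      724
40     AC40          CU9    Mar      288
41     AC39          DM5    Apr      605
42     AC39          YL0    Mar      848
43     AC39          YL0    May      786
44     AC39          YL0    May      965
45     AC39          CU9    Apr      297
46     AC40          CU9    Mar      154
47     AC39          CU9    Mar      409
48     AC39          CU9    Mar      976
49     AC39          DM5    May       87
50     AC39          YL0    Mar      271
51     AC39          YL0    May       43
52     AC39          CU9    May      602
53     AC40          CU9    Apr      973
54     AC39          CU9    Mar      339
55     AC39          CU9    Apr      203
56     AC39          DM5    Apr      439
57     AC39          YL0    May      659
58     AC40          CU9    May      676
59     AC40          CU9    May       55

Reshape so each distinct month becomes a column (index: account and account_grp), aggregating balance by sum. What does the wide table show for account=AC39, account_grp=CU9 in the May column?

3148

Rows with account=AC39, account_grp=CU9 and month=May: balance values are 422, 977, 668, 479, 602.
422 + 977 + 668 + 479 + 602 = 3148.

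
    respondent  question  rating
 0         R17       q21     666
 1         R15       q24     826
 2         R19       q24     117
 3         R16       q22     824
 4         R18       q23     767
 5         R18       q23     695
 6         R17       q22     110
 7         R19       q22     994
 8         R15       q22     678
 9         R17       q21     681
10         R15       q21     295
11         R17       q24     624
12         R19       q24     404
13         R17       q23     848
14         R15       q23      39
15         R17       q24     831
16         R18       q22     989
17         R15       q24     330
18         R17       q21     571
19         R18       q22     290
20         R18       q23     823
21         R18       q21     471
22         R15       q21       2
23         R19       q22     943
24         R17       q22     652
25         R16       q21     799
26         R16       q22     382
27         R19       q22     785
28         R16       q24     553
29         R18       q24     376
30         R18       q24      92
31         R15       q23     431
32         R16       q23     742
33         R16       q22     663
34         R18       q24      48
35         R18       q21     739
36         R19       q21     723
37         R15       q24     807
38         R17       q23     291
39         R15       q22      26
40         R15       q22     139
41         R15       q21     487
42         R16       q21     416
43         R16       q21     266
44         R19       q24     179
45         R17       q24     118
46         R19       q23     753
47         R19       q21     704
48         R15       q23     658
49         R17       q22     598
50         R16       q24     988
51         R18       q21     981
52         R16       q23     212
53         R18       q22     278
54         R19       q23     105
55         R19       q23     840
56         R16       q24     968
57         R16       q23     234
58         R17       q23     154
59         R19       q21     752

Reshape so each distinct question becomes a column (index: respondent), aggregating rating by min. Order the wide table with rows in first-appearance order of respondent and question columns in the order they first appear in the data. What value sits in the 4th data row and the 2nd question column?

553

With rows in first-appearance order of respondent, row 4 is respondent=R16. question columns in first-appearance order: q21, q24, q22, q23; column 2 is q24.
Long rows with respondent=R16, question=q24: min(553, 988, 968) = 553.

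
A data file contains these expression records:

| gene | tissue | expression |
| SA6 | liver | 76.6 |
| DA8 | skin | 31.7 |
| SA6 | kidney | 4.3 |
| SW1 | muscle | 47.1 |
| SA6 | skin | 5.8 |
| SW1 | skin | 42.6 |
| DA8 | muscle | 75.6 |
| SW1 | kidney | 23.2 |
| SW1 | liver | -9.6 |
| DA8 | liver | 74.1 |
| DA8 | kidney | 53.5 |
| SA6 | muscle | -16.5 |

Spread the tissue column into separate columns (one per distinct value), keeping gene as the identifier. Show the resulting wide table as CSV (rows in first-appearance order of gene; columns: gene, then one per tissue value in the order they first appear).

Columns: gene plus the 4 distinct tissue values (liver, skin, kidney, muscle).
For example, row SA6 column liver takes expression=76.6 from the long row (SA6, liver).

gene,liver,skin,kidney,muscle
SA6,76.6,5.8,4.3,-16.5
DA8,74.1,31.7,53.5,75.6
SW1,-9.6,42.6,23.2,47.1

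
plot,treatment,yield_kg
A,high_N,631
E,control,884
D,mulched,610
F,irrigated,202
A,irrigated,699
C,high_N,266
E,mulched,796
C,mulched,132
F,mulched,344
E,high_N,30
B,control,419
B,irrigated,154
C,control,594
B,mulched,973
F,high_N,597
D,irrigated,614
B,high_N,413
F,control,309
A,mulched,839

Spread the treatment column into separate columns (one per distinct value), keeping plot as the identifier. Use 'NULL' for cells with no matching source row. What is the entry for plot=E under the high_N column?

The long row with plot=E, treatment=high_N has yield_kg=30.

30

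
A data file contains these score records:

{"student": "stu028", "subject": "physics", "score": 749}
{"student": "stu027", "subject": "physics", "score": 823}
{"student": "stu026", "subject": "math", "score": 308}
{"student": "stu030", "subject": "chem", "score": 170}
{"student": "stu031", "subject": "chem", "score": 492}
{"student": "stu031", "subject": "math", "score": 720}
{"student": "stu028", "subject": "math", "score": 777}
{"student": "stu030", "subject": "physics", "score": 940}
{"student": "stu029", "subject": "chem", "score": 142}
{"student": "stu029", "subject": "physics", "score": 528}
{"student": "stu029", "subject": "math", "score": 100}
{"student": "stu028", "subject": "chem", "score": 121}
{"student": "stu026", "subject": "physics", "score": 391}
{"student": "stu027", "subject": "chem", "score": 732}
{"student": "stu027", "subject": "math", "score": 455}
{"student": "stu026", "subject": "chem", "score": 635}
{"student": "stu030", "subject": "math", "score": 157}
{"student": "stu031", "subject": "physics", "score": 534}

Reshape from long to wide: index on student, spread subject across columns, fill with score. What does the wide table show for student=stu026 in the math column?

Wide layout: rows indexed by student, columns are the 3 distinct subject values (physics, math, chem).
Cell (student=stu026, subject=math) draws from the long row where student=stu026 and subject=math, which has score=308.

308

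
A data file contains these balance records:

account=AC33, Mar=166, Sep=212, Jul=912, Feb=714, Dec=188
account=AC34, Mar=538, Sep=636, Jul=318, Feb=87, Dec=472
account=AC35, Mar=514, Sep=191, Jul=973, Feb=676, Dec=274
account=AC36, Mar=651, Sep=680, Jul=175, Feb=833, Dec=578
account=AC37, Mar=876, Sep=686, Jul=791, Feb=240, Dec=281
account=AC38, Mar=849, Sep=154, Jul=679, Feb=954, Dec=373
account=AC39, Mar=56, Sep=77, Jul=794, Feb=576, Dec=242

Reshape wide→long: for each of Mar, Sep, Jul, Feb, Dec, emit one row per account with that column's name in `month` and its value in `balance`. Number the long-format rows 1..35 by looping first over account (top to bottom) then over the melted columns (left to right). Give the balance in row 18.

175

35 rows total (7 × 5). Row 18: index ⌊(18-1)/5⌋ = 3 into account → AC36; (18-1) mod 5 = 2 into the melted columns → Jul.
So row 18 is (AC36, Jul, 175); balance = 175.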